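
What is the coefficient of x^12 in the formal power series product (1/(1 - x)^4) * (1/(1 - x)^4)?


Combine the factors: (1/(1 - x)^4) * (1/(1 - x)^4) = 1/(1 - x)^8.
Then use 1/(1 - x)^r = sum_{k>=0} C(k + r - 1, r - 1) x^k with r = 8 and k = 12:
C(19, 7) = 50388.

50388


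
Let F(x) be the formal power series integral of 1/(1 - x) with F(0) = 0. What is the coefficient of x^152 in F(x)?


1/(1 - x) = sum_{k>=0} x^k. Integrating termwise and using F(0) = 0 gives
F(x) = sum_{k>=0} x^(k+1) / (k+1) = sum_{m>=1} x^m / m = -ln(1 - x).
So the coefficient of x^152 is 1/152 = 1/152.

1/152


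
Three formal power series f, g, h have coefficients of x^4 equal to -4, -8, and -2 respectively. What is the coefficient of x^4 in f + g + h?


Series addition is componentwise:
-4 + -8 + -2
= -14

-14


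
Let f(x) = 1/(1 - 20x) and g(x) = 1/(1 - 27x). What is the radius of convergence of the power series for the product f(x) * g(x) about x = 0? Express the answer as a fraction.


The radius of 1/(1 - 20x) is 1/20 (nearest singularity at x = 1/20), and the radius of 1/(1 - 27x) is 1/27.
The product f(x)*g(x) = 1/((1 - 20x)(1 - 27x)) has singularities at both 1/20 and 1/27, so its radius of convergence is the distance to the nearest one:
min(1/20, 1/27) = 1/27.

1/27


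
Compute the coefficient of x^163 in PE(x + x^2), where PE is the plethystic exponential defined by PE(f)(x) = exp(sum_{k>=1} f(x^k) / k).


With f(x) = x + x^2, the exponent is sum_{k>=1} (x^k + x^(2k)) / k = -ln(1 - x) - ln(1 - x^2). Exponentiating:
PE(x + x^2) = 1 / ((1 - x)(1 - x^2)).
This is the generating function for partitions of n into parts of size 1 or 2. The number of 2's can be any j in 0..81, and the rest are 1's, so
[x^163] = floor(163/2) + 1 = 82.

82


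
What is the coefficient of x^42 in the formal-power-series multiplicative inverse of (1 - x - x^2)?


Let the inverse be f(x) = sum_{k>=0} a_k x^k. From f(x) * (1 - x - x^2) = 1 and matching coefficients:
 x^0: a_0 = 1.
 x^1: a_1 - a_0 = 0, so a_1 = 1.
 x^k (k >= 2): a_k - a_{k-1} - a_{k-2} = 0, i.e. a_k = a_{k-1} + a_{k-2}.
This is the Fibonacci-type recurrence shifted so that a_0 = a_1 = 1.
Iterating: a_0=1, a_1=1, a_2=2, a_3=3, a_4=5, a_5=8, a_6=13, a_7=21, a_8=34, a_9=55, ...
a_42 = 433494437.

433494437


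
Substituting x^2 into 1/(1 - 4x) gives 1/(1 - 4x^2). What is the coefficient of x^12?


The coefficient of x^(2m) in 1/(1 - 4x^2) is 4^m.
With n = 12 = 2*6, the coefficient is 4^6 = 4096.

4096


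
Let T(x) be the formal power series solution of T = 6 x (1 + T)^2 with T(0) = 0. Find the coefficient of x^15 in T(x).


Apply the Lagrange inversion formula: if T = 6 x * phi(T) with phi(t) = (1 + t)^2, then [x^n] T = 6^n * (1/n) [t^(n-1)] phi(t)^n = 6^n * (1/n) [t^(n-1)] (1 + t)^(2n) = 6^n * (1/n) C(2n, n-1).
Using the identity C(2n, n-1) = C(2n, n) * n / (n+1), the unscaled factor equals C(2n, n) / (n+1) = C_n, the n-th Catalan number.
For n = 15: C_15 = C(30, 15) / 16 = 155117520/16 = 9694845.
With the 6^15 = 470184984576 factor, the coefficient is 470184984576 * 9694845 = 4558370546791710720.

4558370546791710720


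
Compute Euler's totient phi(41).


phi(n) counts integers in [1, n] coprime to n. Using the multiplicative formula phi(n) = n * prod_{p | n} (1 - 1/p):
41 = 41, so
phi(41) = 41 * (1 - 1/41) = 40.

40


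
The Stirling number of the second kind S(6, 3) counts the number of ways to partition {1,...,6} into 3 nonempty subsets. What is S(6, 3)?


Using the explicit formula S(n,k) = (1/k!) sum_{j=0}^{k} (-1)^(k-j) C(k,j) j^n:
S(6, 3) = 90
Equivalently, S(n,k) is n! times the coefficient of x^n in the EGF (e^x - 1)^k / k!.

90


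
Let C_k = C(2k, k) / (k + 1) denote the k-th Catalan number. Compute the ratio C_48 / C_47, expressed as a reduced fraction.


Using C_k = (2k)! / (k! (k+1)!), the ratio C_{k+1}/C_k simplifies to
C_{k+1}/C_k = [(2k+2)! / ((k+1)! (k+2)!)] * [k! (k+1)! / (2k)!]
 = (2k+2)(2k+1) / ((k+1)(k+2)) = 2(2k+1) / (k+2).
For k = 47: 2(2*47 + 1) / (47 + 2) = 190/49 = 190/49.

190/49


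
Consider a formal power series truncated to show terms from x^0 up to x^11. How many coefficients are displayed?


From x^0 to x^11 inclusive, the count is 11 - 0 + 1 = 12.

12


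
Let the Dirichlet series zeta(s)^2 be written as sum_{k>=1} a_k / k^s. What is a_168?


The Dirichlet convolution of the constant function 1 with itself gives (1 * 1)(k) = sum_{d | k} 1 = d(k), the number of positive divisors of k.
Since zeta(s) = sum_{k>=1} 1/k^s, we have zeta(s)^2 = sum_{k>=1} d(k)/k^s, so a_k = d(k).
For k = 168: the divisors are 1, 2, 3, 4, 6, 7, 8, 12, 14, 21, 24, 28, 42, 56, 84, 168.
Count = 16.

16


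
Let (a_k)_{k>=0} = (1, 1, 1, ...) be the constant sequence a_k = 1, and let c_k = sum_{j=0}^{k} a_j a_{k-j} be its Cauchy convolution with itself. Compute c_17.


Since a_j = 1 for all j >= 0, the convolution sum becomes
c_k = sum_{j=0}^{k} 1 * 1 = 1 * (k + 1).
Equivalently, the generating function of (a_k) is 1/(1 - x) and its square is 1/(1 - x)^2 = sum_{k>=0} 1(k + 1) x^k.
For k = 17: 1 * 18 = 18.

18


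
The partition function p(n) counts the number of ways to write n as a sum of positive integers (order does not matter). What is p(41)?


Using the generating function prod_{k>=1} 1/(1-x^k), we compute p(41).
By dynamic programming over parts 1 through 41:
p(41) = 44583

44583


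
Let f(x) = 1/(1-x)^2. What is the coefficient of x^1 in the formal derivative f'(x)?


Differentiate: d/dx [ 1/(1-x)^r ] = r / (1-x)^(r+1).
Here r = 2, so f'(x) = 2 / (1-x)^3.
The expansion of 1/(1-x)^(r+1) has coefficient of x^n equal to C(n+r, r).
So the coefficient of x^1 in f'(x) is
2 * C(3, 2) = 2 * 3 = 6

6


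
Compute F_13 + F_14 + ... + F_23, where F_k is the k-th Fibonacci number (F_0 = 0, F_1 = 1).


Use the identity sum_{k=0}^{N} F_k = F_{N+2} - 1 (which follows from F_{k+2} - F_{k+1} = F_k). Then
sum_{k=13}^{23} F_k = (F_{25} - 1) - (F_{14} - 1) = F_{25} - F_{14}.
Computing: F_{25} = 75025, F_{14} = 377, so
Sum = 75025 - 377 = 74648.

74648


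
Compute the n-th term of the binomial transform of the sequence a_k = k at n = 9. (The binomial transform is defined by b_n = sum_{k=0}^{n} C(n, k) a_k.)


With a_k = k, b_n = sum_{k=0}^{n} C(n, k) k. Using k * C(n, k) = n * C(n-1, k-1) gives b_n = n * sum_{k>=1} C(n-1, k-1) = n * 2^(n-1).
For n = 9: 9 * 2^8 = 9 * 256 = 2304.

2304


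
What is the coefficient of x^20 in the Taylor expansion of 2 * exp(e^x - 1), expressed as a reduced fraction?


exp(e^x - 1) = sum_{k>=0} Bell_k x^k / k!, where Bell_k is the k-th Bell number.
So the coefficient of x^20 is 2 * Bell_20 / 20!.
Computing: Bell_20 = 51724158235372 and 20! = 2432902008176640000, giving
2 * 51724158235372/2432902008176640000 = 263898766507/6206382673920000.

263898766507/6206382673920000


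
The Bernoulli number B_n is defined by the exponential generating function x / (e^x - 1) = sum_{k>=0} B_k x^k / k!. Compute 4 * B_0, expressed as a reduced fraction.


Bernoulli numbers can also be computed recursively via B_0 = 1 and sum_{j=0}^{m} C(m+1, j) B_j = 0 for m >= 1. Odd-index Bernoulli numbers vanish for k >= 3.
Computing B_0 = 1, so 4 * B_0 = 4 * 1 = 4.

4


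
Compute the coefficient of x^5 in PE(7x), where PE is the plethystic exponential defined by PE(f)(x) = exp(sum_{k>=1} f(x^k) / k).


With f(x) = 7x, the exponent is sum_{k>=1} 7 x^k / k = 7 * (-ln(1 - x)). Exponentiating:
PE(7x) = exp(-7 ln(1 - x)) = 1/(1 - x)^7.
By the negative binomial expansion, [x^n] 1/(1 - x)^7 = C(n + 6, 6).
For n = 5: C(11, 6) = 462.

462


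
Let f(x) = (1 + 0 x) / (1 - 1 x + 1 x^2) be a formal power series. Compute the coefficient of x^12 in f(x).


Write f(x) = sum_{k>=0} a_k x^k. Multiplying both sides by 1 - 1 x + 1 x^2 gives
(1 - 1 x + 1 x^2) sum_{k>=0} a_k x^k = 1 + 0 x.
Matching coefficients:
 x^0: a_0 = 1
 x^1: a_1 - 1 a_0 = 0  =>  a_1 = 1*1 + 0 = 1
 x^k (k >= 2): a_k = 1 a_{k-1} - 1 a_{k-2}.
Iterating: a_2 = 0, a_3 = -1, a_4 = -1, a_5 = 0, a_6 = 1, a_7 = 1, a_8 = 0, a_9 = -1, a_10 = -1, a_11 = 0, a_12 = 1.
So the coefficient of x^12 is 1.

1


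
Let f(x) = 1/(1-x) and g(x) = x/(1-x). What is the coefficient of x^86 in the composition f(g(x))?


First simplify the composition: f(g(x)) = 1/(1 - x/(1-x)) = (1-x)/((1-x) - x) = (1-x)/(1-2x).
Now extract the coefficient. Write (1-x)/(1-2x) = 1/(1-2x) - x/(1-2x).
The coefficient of x^n in 1/(1-2x) is 2^n, and in x/(1-2x) is 2^(n-1) (for n >= 1).
So the coefficient of x^86 is 2^86 - 2^85 = 77371252455336267181195264 - 38685626227668133590597632 = 38685626227668133590597632.

38685626227668133590597632


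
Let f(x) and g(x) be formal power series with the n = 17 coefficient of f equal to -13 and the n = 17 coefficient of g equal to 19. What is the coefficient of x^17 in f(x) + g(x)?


Addition of formal power series is termwise.
The coefficient of x^17 in f + g = -13 + 19
= 6

6


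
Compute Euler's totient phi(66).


phi(n) counts integers in [1, n] coprime to n. Using the multiplicative formula phi(n) = n * prod_{p | n} (1 - 1/p):
66 = 2 * 3 * 11, so
phi(66) = 66 * (1 - 1/2) * (1 - 1/3) * (1 - 1/11) = 20.

20


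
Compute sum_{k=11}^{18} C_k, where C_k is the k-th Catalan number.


C_11 through C_18: 58786, 208012, 742900, 2674440, 9694845, 35357670, 129644790, 477638700
Sum = 58786 + 208012 + 742900 + 2674440 + 9694845 + 35357670 + 129644790 + 477638700
= 656020143

656020143


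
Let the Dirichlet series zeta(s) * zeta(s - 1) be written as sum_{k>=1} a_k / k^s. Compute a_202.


Convolution gives a_k = sum_{d | k} d * 1 = sum_{d | k} d = sigma(k), the sum of positive divisors of k.
For k = 202, the divisors are 1, 2, 101, 202, so
sigma(202) = 1 + 2 + 101 + 202 = 306.

306


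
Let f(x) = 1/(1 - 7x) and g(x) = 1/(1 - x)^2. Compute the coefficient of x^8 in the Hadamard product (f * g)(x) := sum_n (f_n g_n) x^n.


f has coefficients f_k = 7^k. For g = 1/(1 - x)^2 the coefficient is g_k = C(k + 1, 1) = k + 1. The Hadamard coefficient is (f * g)_k = 7^k * (k + 1).
For k = 8: 7^8 * 9 = 5764801 * 9 = 51883209.

51883209


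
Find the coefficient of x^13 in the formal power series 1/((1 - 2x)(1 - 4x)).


By partial fractions or Cauchy convolution:
The coefficient equals sum_{k=0}^{13} 2^k * 4^(13-k).
= 134209536

134209536


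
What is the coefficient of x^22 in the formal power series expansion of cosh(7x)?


The Maclaurin series is cosh(t) = sum_{m>=0} t^(2m) / (2m)!, so substituting t = 7x, only even powers of x are nonzero, with coefficient of x^(2m) equal to 7^(2m) / (2m)!.
For x^22 the coefficient is 7^22/22! = 3909821048582988049/1124000727777607680000 = 11398895185373143/3276970051829760000.

11398895185373143/3276970051829760000


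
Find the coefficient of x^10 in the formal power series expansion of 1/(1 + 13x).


Write 1/(1 + c x) = 1/(1 - (-c) x) and apply the geometric-series identity
1/(1 - y) = sum_{k>=0} y^k to get 1/(1 + c x) = sum_{k>=0} (-c)^k x^k.
So the coefficient of x^k is (-c)^k = (-1)^k * c^k.
Here c = 13 and k = 10:
(-13)^10 = 1 * 137858491849 = 137858491849

137858491849


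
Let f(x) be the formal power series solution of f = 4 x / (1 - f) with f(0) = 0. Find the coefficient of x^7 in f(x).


Apply Lagrange inversion: f = 4 x * phi(f) with phi(t) = 1/(1 - t), so
[x^n] f = 4^n * (1/n) [t^(n-1)] phi(t)^n = 4^n * (1/n) [t^(n-1)] (1 - t)^(-n) = 4^n * (1/n) C(2n - 2, n - 1) = 4^n * C_{n-1}.
For n = 7: C_6 = C(12, 6) / 7 = 924/7 = 132.
With the 4^7 = 16384 factor, the coefficient is 16384 * 132 = 2162688.

2162688


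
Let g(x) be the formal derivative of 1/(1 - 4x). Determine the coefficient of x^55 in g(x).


Differentiate termwise: d/dx sum_{k>=0} 4^k x^k = sum_{k>=1} k 4^k x^(k-1) = sum_{j>=0} (j+1) 4^(j+1) x^j.
Equivalently, d/dx [1/(1 - 4x)] = 4/(1 - 4x)^2.
For j = 55: 56 * 4^56 = 56 * 5192296858534827628530496329220096 = 290768624077950347197707794436325376.

290768624077950347197707794436325376


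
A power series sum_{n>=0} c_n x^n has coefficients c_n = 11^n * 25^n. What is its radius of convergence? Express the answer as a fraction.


By the root test (Cauchy-Hadamard), the radius is R = 1 / limsup_n |c_n|^(1/n).
Here |c_n|^(1/n) = (11^n * 25^n)^(1/n) = 11 * 25 = 275 for all n.
So R = 1/275 = 1/275.

1/275


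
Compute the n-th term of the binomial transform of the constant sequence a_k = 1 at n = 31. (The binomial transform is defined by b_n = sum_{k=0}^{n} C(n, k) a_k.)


With a_k = 1 for all k, b_n = sum_{k=0}^{n} C(n, k) = 2^n by the binomial theorem.
For n = 31: 2^31 = 2147483648.

2147483648


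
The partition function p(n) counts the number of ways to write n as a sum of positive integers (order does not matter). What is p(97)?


Using the generating function prod_{k>=1} 1/(1-x^k), we compute p(97).
By dynamic programming over parts 1 through 97:
p(97) = 133230930

133230930


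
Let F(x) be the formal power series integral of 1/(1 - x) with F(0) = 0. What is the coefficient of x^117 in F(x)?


1/(1 - x) = sum_{k>=0} x^k. Integrating termwise and using F(0) = 0 gives
F(x) = sum_{k>=0} x^(k+1) / (k+1) = sum_{m>=1} x^m / m = -ln(1 - x).
So the coefficient of x^117 is 1/117 = 1/117.

1/117


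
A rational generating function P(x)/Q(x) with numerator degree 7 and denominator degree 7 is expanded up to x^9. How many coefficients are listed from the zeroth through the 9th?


Expanding up to x^9 gives the coefficients for x^0, x^1, ..., x^9.
That is 9 + 1 = 10 coefficients in total.

10


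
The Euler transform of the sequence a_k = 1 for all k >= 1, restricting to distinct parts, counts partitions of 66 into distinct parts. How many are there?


Partitions of 66 into distinct parts can be computed via generating function.
Product (1+x)(1+x^2)(1+x^3)...
The coefficient of x^66 = 20132

20132


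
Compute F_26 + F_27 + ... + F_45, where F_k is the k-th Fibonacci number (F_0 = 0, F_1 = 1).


Use the identity sum_{k=0}^{N} F_k = F_{N+2} - 1 (which follows from F_{k+2} - F_{k+1} = F_k). Then
sum_{k=26}^{45} F_k = (F_{47} - 1) - (F_{27} - 1) = F_{47} - F_{27}.
Computing: F_{47} = 2971215073, F_{27} = 196418, so
Sum = 2971215073 - 196418 = 2971018655.

2971018655


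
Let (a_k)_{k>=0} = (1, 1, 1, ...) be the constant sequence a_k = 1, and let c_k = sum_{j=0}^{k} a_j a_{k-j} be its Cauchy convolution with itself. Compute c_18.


Since a_j = 1 for all j >= 0, the convolution sum becomes
c_k = sum_{j=0}^{k} 1 * 1 = 1 * (k + 1).
Equivalently, the generating function of (a_k) is 1/(1 - x) and its square is 1/(1 - x)^2 = sum_{k>=0} 1(k + 1) x^k.
For k = 18: 1 * 19 = 19.

19


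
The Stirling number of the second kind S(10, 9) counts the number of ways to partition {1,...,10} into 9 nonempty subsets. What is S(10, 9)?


Using the explicit formula S(n,k) = (1/k!) sum_{j=0}^{k} (-1)^(k-j) C(k,j) j^n:
S(10, 9) = 45
Equivalently, S(n,k) is n! times the coefficient of x^n in the EGF (e^x - 1)^k / k!.

45


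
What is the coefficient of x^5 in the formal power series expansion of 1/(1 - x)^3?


The expansion 1/(1 - x)^r = sum_{k>=0} C(k + r - 1, r - 1) x^k follows from the multiset / negative-binomial theorem (or from repeated differentiation of the geometric series).
For r = 3 and k = 5:
C(7, 2) = 5040 / (2 * 120) = 21.

21


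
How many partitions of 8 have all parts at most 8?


Using the generating function (1-x)^(-1)(1-x^2)^(-1)...(1-x^8)^(-1),
the coefficient of x^8 counts these restricted partitions.
Result = 22

22


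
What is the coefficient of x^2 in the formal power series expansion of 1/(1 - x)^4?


The expansion 1/(1 - x)^r = sum_{k>=0} C(k + r - 1, r - 1) x^k follows from the multiset / negative-binomial theorem (or from repeated differentiation of the geometric series).
For r = 4 and k = 2:
C(5, 3) = 120 / (6 * 2) = 10.

10


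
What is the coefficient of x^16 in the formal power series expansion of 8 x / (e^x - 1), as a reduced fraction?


The exponential generating function for Bernoulli numbers is
x / (e^x - 1) = sum_{k>=0} B_k x^k / k!.
So the coefficient of x^16 in 8 x / (e^x - 1) is 8 B_16 / 16!.
Computing: B_16 = -3617/510, 16! = 20922789888000, giving
8 * -3617/510 / 20922789888000 = -3617/1333827855360000.

-3617/1333827855360000


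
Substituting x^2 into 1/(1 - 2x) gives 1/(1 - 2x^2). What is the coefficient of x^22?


The coefficient of x^(2m) in 1/(1 - 2x^2) is 2^m.
With n = 22 = 2*11, the coefficient is 2^11 = 2048.

2048


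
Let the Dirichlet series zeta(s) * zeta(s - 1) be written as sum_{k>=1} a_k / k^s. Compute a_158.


Convolution gives a_k = sum_{d | k} d * 1 = sum_{d | k} d = sigma(k), the sum of positive divisors of k.
For k = 158, the divisors are 1, 2, 79, 158, so
sigma(158) = 1 + 2 + 79 + 158 = 240.

240


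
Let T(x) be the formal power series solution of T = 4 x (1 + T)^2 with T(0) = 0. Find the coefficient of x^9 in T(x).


Apply the Lagrange inversion formula: if T = 4 x * phi(T) with phi(t) = (1 + t)^2, then [x^n] T = 4^n * (1/n) [t^(n-1)] phi(t)^n = 4^n * (1/n) [t^(n-1)] (1 + t)^(2n) = 4^n * (1/n) C(2n, n-1).
Using the identity C(2n, n-1) = C(2n, n) * n / (n+1), the unscaled factor equals C(2n, n) / (n+1) = C_n, the n-th Catalan number.
For n = 9: C_9 = C(18, 9) / 10 = 48620/10 = 4862.
With the 4^9 = 262144 factor, the coefficient is 262144 * 4862 = 1274544128.

1274544128


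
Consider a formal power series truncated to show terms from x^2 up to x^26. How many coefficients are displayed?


From x^2 to x^26 inclusive, the count is 26 - 2 + 1 = 25.

25


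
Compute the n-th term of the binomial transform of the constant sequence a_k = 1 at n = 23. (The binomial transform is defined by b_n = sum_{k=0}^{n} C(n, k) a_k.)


With a_k = 1 for all k, b_n = sum_{k=0}^{n} C(n, k) = 2^n by the binomial theorem.
For n = 23: 2^23 = 8388608.

8388608


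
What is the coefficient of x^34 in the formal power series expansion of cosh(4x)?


The Maclaurin series is cosh(t) = sum_{m>=0} t^(2m) / (2m)!, so substituting t = 4x, only even powers of x are nonzero, with coefficient of x^(2m) equal to 4^(2m) / (2m)!.
For x^34 the coefficient is 4^34/34! = 295147905179352825856/295232799039604140847618609643520000000 = 68719476736/68739242628124575327993046875.

68719476736/68739242628124575327993046875


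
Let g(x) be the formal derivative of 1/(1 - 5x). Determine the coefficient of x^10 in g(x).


Differentiate termwise: d/dx sum_{k>=0} 5^k x^k = sum_{k>=1} k 5^k x^(k-1) = sum_{j>=0} (j+1) 5^(j+1) x^j.
Equivalently, d/dx [1/(1 - 5x)] = 5/(1 - 5x)^2.
For j = 10: 11 * 5^11 = 11 * 48828125 = 537109375.

537109375


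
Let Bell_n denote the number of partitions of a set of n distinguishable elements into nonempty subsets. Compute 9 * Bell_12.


Bell_12 can be computed from the Bell triangle or from Dobinski's identity Bell_n = (1/e) * sum_{k>=0} k^n / k!.
Computing Bell_12 = 4213597.
Then 9 * 4213597 = 37922373.

37922373


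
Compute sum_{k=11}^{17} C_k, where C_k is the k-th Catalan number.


C_11 through C_17: 58786, 208012, 742900, 2674440, 9694845, 35357670, 129644790
Sum = 58786 + 208012 + 742900 + 2674440 + 9694845 + 35357670 + 129644790
= 178381443

178381443


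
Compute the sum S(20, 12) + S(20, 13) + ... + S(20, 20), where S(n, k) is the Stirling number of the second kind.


By definition, S(n, k) counts partitions of an n-set into exactly k nonempty blocks.
Computing row n = 20 for k = 12..20:
S(20, k): 411016633391, 61068660380, 6302524580, 452329200, 22350954, 741285, 15675, 190, 1
Sum = 478863255656.

478863255656


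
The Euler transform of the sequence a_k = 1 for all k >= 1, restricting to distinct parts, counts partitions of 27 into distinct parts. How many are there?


Partitions of 27 into distinct parts can be computed via generating function.
Product (1+x)(1+x^2)(1+x^3)...
The coefficient of x^27 = 192

192


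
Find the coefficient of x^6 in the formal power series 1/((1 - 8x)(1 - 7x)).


By partial fractions or Cauchy convolution:
The coefficient equals sum_{k=0}^{6} 8^k * 7^(6-k).
= 1273609

1273609


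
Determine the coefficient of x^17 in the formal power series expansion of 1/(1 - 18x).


The geometric series identity gives 1/(1 - c x) = sum_{k>=0} c^k x^k, so the coefficient of x^k is c^k.
Here c = 18 and k = 17.
Computing: 18^17 = 2185911559738696531968

2185911559738696531968


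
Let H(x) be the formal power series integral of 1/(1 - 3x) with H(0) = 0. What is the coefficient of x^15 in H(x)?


1/(1 - 3x) = sum_{k>=0} 3^k x^k. Integrating termwise with H(0) = 0:
H(x) = sum_{k>=0} 3^k x^(k+1) / (k+1) = sum_{m>=1} 3^(m-1) x^m / m.
For m = 15: 3^14/15 = 4782969/15 = 1594323/5.

1594323/5


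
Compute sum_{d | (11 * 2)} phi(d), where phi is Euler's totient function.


First, 11 * 2 = 22. One classical identity is sum_{d | n} phi(d) = n (each k in [1, n] has a unique gcd with n, and among the k's with gcd(k, n) = n/d there are phi(d) of them). So the sum equals 22. We also verify directly:
Divisors of 22: 1, 2, 11, 22.
phi values: 1, 1, 10, 10.
Sum = 22.

22


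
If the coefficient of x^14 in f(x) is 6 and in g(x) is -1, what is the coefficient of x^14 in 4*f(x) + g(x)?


Scalar multiplication scales coefficients: 4 * 6 = 24.
Then add the g coefficient: 24 + -1
= 23

23


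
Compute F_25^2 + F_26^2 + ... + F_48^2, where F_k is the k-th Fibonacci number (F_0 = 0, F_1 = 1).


There is a standard identity sum_{k=0}^{N} F_k^2 = F_N * F_{N+1} (proved inductively from the telescoping relation F_k^2 = F_k F_{k+1} - F_{k-1} F_k). Then
sum_{k=25}^{48} F_k^2 = F_48 F_49 - F_24 F_25.
Computing: F_48 = 4807526976, F_49 = 7778742049, F_24 = 46368, F_25 = 75025.
Sum = 4807526976 * 7778742049 - 46368 * 75025 = 37396512236434254624.

37396512236434254624


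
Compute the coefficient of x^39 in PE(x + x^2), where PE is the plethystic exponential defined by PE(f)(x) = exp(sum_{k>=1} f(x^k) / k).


With f(x) = x + x^2, the exponent is sum_{k>=1} (x^k + x^(2k)) / k = -ln(1 - x) - ln(1 - x^2). Exponentiating:
PE(x + x^2) = 1 / ((1 - x)(1 - x^2)).
This is the generating function for partitions of n into parts of size 1 or 2. The number of 2's can be any j in 0..19, and the rest are 1's, so
[x^39] = floor(39/2) + 1 = 20.

20


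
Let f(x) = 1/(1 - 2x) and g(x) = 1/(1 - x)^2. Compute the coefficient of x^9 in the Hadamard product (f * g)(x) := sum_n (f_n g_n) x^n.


f has coefficients f_k = 2^k. For g = 1/(1 - x)^2 the coefficient is g_k = C(k + 1, 1) = k + 1. The Hadamard coefficient is (f * g)_k = 2^k * (k + 1).
For k = 9: 2^9 * 10 = 512 * 10 = 5120.

5120


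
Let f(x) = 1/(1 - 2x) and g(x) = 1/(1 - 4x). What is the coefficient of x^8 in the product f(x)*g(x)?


The coefficient of x^n in f*g is the Cauchy product: sum_{k=0}^{n} a^k * b^(n-k).
With a=2, b=4, n=8:
sum_{k=0}^{8} 2^k * 4^(8-k)
= 130816

130816


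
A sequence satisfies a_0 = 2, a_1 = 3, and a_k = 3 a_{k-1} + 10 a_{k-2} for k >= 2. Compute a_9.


The characteristic equation is t^2 - 3 t - 10 = 0, with roots r_1 = 5 and r_2 = -2 (so c_1 = r_1 + r_2, c_2 = -r_1 r_2 as required).
One can use the closed form a_n = A r_1^n + B r_2^n, but direct iteration is more reliable:
a_0 = 2, a_1 = 3, a_2 = 29, a_3 = 117, a_4 = 641, a_5 = 3093, a_6 = 15689, a_7 = 77997, a_8 = 390881, a_9 = 1952613.
So a_9 = 1952613.

1952613


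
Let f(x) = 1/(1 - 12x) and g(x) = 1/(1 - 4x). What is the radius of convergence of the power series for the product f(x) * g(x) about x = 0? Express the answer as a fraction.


The radius of 1/(1 - 12x) is 1/12 (nearest singularity at x = 1/12), and the radius of 1/(1 - 4x) is 1/4.
The product f(x)*g(x) = 1/((1 - 12x)(1 - 4x)) has singularities at both 1/12 and 1/4, so its radius of convergence is the distance to the nearest one:
min(1/12, 1/4) = 1/12.

1/12


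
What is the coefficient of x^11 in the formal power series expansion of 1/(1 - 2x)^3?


The general identity 1/(1 - c x)^r = sum_{k>=0} c^k C(k + r - 1, r - 1) x^k follows by substituting y = c x into 1/(1 - y)^r = sum_{k>=0} C(k + r - 1, r - 1) y^k.
For c = 2, r = 3, k = 11:
2^11 * C(13, 2) = 2048 * 78 = 159744.

159744


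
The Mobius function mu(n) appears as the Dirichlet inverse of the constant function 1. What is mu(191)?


191 = 191 (all distinct primes).
mu(191) = (-1)^1 = -1

-1


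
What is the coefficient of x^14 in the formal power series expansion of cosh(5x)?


The Maclaurin series is cosh(t) = sum_{m>=0} t^(2m) / (2m)!, so substituting t = 5x, only even powers of x are nonzero, with coefficient of x^(2m) equal to 5^(2m) / (2m)!.
For x^14 the coefficient is 5^14/14! = 6103515625/87178291200 = 244140625/3487131648.

244140625/3487131648


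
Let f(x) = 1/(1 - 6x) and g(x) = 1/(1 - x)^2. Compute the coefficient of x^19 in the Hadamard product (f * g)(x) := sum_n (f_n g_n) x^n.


f has coefficients f_k = 6^k. For g = 1/(1 - x)^2 the coefficient is g_k = C(k + 1, 1) = k + 1. The Hadamard coefficient is (f * g)_k = 6^k * (k + 1).
For k = 19: 6^19 * 20 = 609359740010496 * 20 = 12187194800209920.

12187194800209920


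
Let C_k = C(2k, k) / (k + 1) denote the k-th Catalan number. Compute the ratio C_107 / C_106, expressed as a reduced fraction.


Using C_k = (2k)! / (k! (k+1)!), the ratio C_{k+1}/C_k simplifies to
C_{k+1}/C_k = [(2k+2)! / ((k+1)! (k+2)!)] * [k! (k+1)! / (2k)!]
 = (2k+2)(2k+1) / ((k+1)(k+2)) = 2(2k+1) / (k+2).
For k = 106: 2(2*106 + 1) / (106 + 2) = 426/108 = 71/18.

71/18


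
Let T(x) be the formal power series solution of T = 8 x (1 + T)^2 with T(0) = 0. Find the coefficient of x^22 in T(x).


Apply the Lagrange inversion formula: if T = 8 x * phi(T) with phi(t) = (1 + t)^2, then [x^n] T = 8^n * (1/n) [t^(n-1)] phi(t)^n = 8^n * (1/n) [t^(n-1)] (1 + t)^(2n) = 8^n * (1/n) C(2n, n-1).
Using the identity C(2n, n-1) = C(2n, n) * n / (n+1), the unscaled factor equals C(2n, n) / (n+1) = C_n, the n-th Catalan number.
For n = 22: C_22 = C(44, 22) / 23 = 2104098963720/23 = 91482563640.
With the 8^22 = 73786976294838206464 factor, the coefficient is 73786976294838206464 * 91482563640 = 6750221754695707626346339368960.

6750221754695707626346339368960


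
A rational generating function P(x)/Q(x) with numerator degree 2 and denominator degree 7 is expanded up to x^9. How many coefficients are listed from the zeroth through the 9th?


Expanding up to x^9 gives the coefficients for x^0, x^1, ..., x^9.
That is 9 + 1 = 10 coefficients in total.

10


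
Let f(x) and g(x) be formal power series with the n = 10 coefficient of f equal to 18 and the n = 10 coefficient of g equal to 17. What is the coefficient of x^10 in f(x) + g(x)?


Addition of formal power series is termwise.
The coefficient of x^10 in f + g = 18 + 17
= 35

35


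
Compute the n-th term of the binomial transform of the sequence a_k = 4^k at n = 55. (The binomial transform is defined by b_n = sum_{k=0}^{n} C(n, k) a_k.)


With a_k = 4^k, b_n = sum_{k=0}^{n} C(n, k) 4^k = (1 + 4)^n by the binomial theorem.
For n = 55: (1 + 4)^55 = 5^55 = 277555756156289135105907917022705078125.

277555756156289135105907917022705078125


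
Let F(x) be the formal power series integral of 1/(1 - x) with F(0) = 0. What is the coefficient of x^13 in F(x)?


1/(1 - x) = sum_{k>=0} x^k. Integrating termwise and using F(0) = 0 gives
F(x) = sum_{k>=0} x^(k+1) / (k+1) = sum_{m>=1} x^m / m = -ln(1 - x).
So the coefficient of x^13 is 1/13 = 1/13.

1/13


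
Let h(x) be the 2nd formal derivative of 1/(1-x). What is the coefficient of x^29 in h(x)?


Differentiating 2 times: d^2/dx^2 [1/(1-x)] = 2!/(1-x)^3.
The expansion 1/(1-x)^3 = sum_{k>=0} C(k+2, 2) x^k, so the coefficient of x^n in 2!/(1-x)^3 is 2! * C(n+2, 2).
For n = 29: 2 * C(31, 2) = 2 * 465 = 930

930


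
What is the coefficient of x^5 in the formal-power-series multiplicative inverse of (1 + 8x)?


The inverse is 1/(1 + 8x). Apply the geometric identity 1/(1 - y) = sum_{k>=0} y^k with y = -8x:
1/(1 + 8x) = sum_{k>=0} (-8)^k x^k.
So the coefficient of x^5 is (-8)^5 = -32768.

-32768


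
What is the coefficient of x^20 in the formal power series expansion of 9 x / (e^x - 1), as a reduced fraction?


The exponential generating function for Bernoulli numbers is
x / (e^x - 1) = sum_{k>=0} B_k x^k / k!.
So the coefficient of x^20 in 9 x / (e^x - 1) is 9 B_20 / 20!.
Computing: B_20 = -174611/330, 20! = 2432902008176640000, giving
9 * -174611/330 / 2432902008176640000 = -174611/89206406966476800000.

-174611/89206406966476800000


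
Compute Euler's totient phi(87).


phi(n) counts integers in [1, n] coprime to n. Using the multiplicative formula phi(n) = n * prod_{p | n} (1 - 1/p):
87 = 3 * 29, so
phi(87) = 87 * (1 - 1/3) * (1 - 1/29) = 56.

56


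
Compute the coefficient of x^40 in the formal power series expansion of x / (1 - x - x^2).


Let f(x) = sum_{k>=0} a_k x^k. Multiplying f(x) * (1 - x - x^2) = x and matching coefficients gives a_0 = 0, a_1 = 1, and a_k = a_{k-1} + a_{k-2} for k >= 2. These are the Fibonacci numbers F_k.
Iterating from F_0 = 0, F_1 = 1:
F_0=0, F_1=1, F_2=1, F_3=2, F_4=3, F_5=5, F_6=8, F_7=13, F_8=21, F_9=34, ...
F_40 = 102334155.

102334155


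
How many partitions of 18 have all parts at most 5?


Using the generating function (1-x)^(-1)(1-x^2)^(-1)...(1-x^5)^(-1),
the coefficient of x^18 counts these restricted partitions.
Result = 141

141


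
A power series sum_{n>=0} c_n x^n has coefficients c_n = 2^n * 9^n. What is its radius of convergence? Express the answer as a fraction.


By the root test (Cauchy-Hadamard), the radius is R = 1 / limsup_n |c_n|^(1/n).
Here |c_n|^(1/n) = (2^n * 9^n)^(1/n) = 2 * 9 = 18 for all n.
So R = 1/18 = 1/18.

1/18


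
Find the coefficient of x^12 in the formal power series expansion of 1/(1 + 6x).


Write 1/(1 + c x) = 1/(1 - (-c) x) and apply the geometric-series identity
1/(1 - y) = sum_{k>=0} y^k to get 1/(1 + c x) = sum_{k>=0} (-c)^k x^k.
So the coefficient of x^k is (-c)^k = (-1)^k * c^k.
Here c = 6 and k = 12:
(-6)^12 = 1 * 2176782336 = 2176782336

2176782336


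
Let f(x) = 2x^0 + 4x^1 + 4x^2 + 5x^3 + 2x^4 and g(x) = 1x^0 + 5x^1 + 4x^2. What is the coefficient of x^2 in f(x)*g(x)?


Cauchy product at x^2:
2*4 + 4*5 + 4*1
= 32

32


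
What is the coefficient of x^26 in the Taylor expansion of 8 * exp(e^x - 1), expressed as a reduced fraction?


exp(e^x - 1) = sum_{k>=0} Bell_k x^k / k!, where Bell_k is the k-th Bell number.
So the coefficient of x^26 is 8 * Bell_26 / 26!.
Computing: Bell_26 = 49631246523618756274 and 26! = 403291461126605635584000000, giving
8 * 49631246523618756274/403291461126605635584000000 = 1459742544812316361/1482689195318403072000000.

1459742544812316361/1482689195318403072000000


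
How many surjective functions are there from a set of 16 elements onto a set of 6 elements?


By inclusion-exclusion on which target elements are missed, the number of surjections from an n-set onto a k-set is
surj(n, k) = sum_{j=0}^{k} (-1)^j C(k, j) (k - j)^n.
Equivalently surj(n, k) = k! * S(n, k), where S(n, k) is the Stirling number of the second kind.
For n = 16, k = 6:
S(16, 6) = 2734926558, so
surj = 6! * 2734926558 = 720 * 2734926558 = 1969147121760.

1969147121760


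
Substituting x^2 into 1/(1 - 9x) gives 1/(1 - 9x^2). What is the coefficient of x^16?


The coefficient of x^(2m) in 1/(1 - 9x^2) is 9^m.
With n = 16 = 2*8, the coefficient is 9^8 = 43046721.

43046721


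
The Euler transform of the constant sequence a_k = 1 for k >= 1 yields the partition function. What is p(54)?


The Euler transform converts the sequence a_k = 1 into the number of integer partitions.
Using the recurrence or dynamic programming:
p(54) = 386155

386155


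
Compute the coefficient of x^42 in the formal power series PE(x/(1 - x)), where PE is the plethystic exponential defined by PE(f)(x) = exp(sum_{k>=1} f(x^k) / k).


For f(x) = x/(1 - x) we have
sum_{k>=1} f(x^k) / k = sum_{k>=1} (1/k) * x^k / (1 - x^k) = sum_{k, m >= 1} x^(k m) / k,
which after exponentiating simplifies to
PE(x/(1 - x)) = prod_{k>=1} 1 / (1 - x^k).
This is the generating function for the partition function p(n), so the coefficient of x^42 is p(42).
Computing p(42) by dynamic programming over parts 1, 2, ..., 42: p(42) = 53174.

53174


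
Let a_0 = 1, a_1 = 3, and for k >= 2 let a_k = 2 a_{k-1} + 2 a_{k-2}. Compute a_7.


Iterating the recurrence forward:
a_0 = 1
a_1 = 3
a_2 = 2*3 + 2*1 = 8
a_3 = 2*8 + 2*3 = 22
a_4 = 2*22 + 2*8 = 60
a_5 = 2*60 + 2*22 = 164
a_6 = 2*164 + 2*60 = 448
a_7 = 2*448 + 2*164 = 1224
So a_7 = 1224.

1224


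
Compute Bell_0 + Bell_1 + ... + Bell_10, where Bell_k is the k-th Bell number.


Recall Bell_k counts set partitions of a k-set (with Bell_0 = 1 by convention).
Bell_0 through Bell_10: 1, 1, 2, 5, 15, 52, 203, 877, 4140, 21147, 115975
Sum = 1 + 1 + 2 + 5 + 15 + 52 + 203 + 877 + 4140 + 21147 + 115975 = 142418.

142418


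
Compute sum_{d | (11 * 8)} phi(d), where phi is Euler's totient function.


First, 11 * 8 = 88. One classical identity is sum_{d | n} phi(d) = n (each k in [1, n] has a unique gcd with n, and among the k's with gcd(k, n) = n/d there are phi(d) of them). So the sum equals 88. We also verify directly:
Divisors of 88: 1, 2, 4, 8, 11, 22, 44, 88.
phi values: 1, 1, 2, 4, 10, 10, 20, 40.
Sum = 88.

88


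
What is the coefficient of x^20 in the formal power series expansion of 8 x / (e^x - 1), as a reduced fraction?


The exponential generating function for Bernoulli numbers is
x / (e^x - 1) = sum_{k>=0} B_k x^k / k!.
So the coefficient of x^20 in 8 x / (e^x - 1) is 8 B_20 / 20!.
Computing: B_20 = -174611/330, 20! = 2432902008176640000, giving
8 * -174611/330 / 2432902008176640000 = -174611/100357207837286400000.

-174611/100357207837286400000


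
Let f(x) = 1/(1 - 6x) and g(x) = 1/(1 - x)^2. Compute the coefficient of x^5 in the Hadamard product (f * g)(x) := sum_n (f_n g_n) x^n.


f has coefficients f_k = 6^k. For g = 1/(1 - x)^2 the coefficient is g_k = C(k + 1, 1) = k + 1. The Hadamard coefficient is (f * g)_k = 6^k * (k + 1).
For k = 5: 6^5 * 6 = 7776 * 6 = 46656.

46656


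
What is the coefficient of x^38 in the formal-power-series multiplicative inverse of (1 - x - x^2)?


Let the inverse be f(x) = sum_{k>=0} a_k x^k. From f(x) * (1 - x - x^2) = 1 and matching coefficients:
 x^0: a_0 = 1.
 x^1: a_1 - a_0 = 0, so a_1 = 1.
 x^k (k >= 2): a_k - a_{k-1} - a_{k-2} = 0, i.e. a_k = a_{k-1} + a_{k-2}.
This is the Fibonacci-type recurrence shifted so that a_0 = a_1 = 1.
Iterating: a_0=1, a_1=1, a_2=2, a_3=3, a_4=5, a_5=8, a_6=13, a_7=21, a_8=34, a_9=55, ...
a_38 = 63245986.

63245986


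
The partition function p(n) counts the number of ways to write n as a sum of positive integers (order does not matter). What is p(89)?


Using the generating function prod_{k>=1} 1/(1-x^k), we compute p(89).
By dynamic programming over parts 1 through 89:
p(89) = 49995925

49995925


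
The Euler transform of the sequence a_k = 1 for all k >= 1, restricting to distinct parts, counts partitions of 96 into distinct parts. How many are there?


Partitions of 96 into distinct parts can be computed via generating function.
Product (1+x)(1+x^2)(1+x^3)...
The coefficient of x^96 = 317788

317788


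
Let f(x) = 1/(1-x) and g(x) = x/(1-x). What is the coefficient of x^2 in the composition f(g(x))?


First simplify the composition: f(g(x)) = 1/(1 - x/(1-x)) = (1-x)/((1-x) - x) = (1-x)/(1-2x).
Now extract the coefficient. Write (1-x)/(1-2x) = 1/(1-2x) - x/(1-2x).
The coefficient of x^n in 1/(1-2x) is 2^n, and in x/(1-2x) is 2^(n-1) (for n >= 1).
So the coefficient of x^2 is 2^2 - 2^1 = 4 - 2 = 2.

2


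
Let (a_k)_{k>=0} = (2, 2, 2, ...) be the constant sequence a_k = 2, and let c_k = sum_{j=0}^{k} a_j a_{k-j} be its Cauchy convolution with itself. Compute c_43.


Since a_j = 2 for all j >= 0, the convolution sum becomes
c_k = sum_{j=0}^{k} 2 * 2 = 4 * (k + 1).
Equivalently, the generating function of (a_k) is 2/(1 - x) and its square is 4/(1 - x)^2 = sum_{k>=0} 4(k + 1) x^k.
For k = 43: 4 * 44 = 176.

176


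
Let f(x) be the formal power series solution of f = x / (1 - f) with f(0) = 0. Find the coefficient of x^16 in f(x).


Apply Lagrange inversion: f = x * phi(f) with phi(t) = 1/(1 - t), so
[x^n] f = (1/n) [t^(n-1)] phi(t)^n = (1/n) [t^(n-1)] (1 - t)^(-n) = (1/n) C(2n - 2, n - 1) = C_{n-1}.
For n = 16: C_15 = C(30, 15) / 16 = 155117520/16 = 9694845 = 9694845.

9694845


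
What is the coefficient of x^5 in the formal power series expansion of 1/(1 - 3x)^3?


The general identity 1/(1 - c x)^r = sum_{k>=0} c^k C(k + r - 1, r - 1) x^k follows by substituting y = c x into 1/(1 - y)^r = sum_{k>=0} C(k + r - 1, r - 1) y^k.
For c = 3, r = 3, k = 5:
3^5 * C(7, 2) = 243 * 21 = 5103.

5103


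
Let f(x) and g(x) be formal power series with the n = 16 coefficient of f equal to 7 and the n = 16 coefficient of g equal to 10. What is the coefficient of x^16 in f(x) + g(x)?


Addition of formal power series is termwise.
The coefficient of x^16 in f + g = 7 + 10
= 17

17


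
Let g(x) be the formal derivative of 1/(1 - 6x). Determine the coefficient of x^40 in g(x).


Differentiate termwise: d/dx sum_{k>=0} 6^k x^k = sum_{k>=1} k 6^k x^(k-1) = sum_{j>=0} (j+1) 6^(j+1) x^j.
Equivalently, d/dx [1/(1 - 6x)] = 6/(1 - 6x)^2.
For j = 40: 41 * 6^41 = 41 * 80204967233062404407033075859456 = 3288403656555558580688356110237696.

3288403656555558580688356110237696


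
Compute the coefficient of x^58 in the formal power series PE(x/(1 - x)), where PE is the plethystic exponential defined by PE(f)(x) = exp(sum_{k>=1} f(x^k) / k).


For f(x) = x/(1 - x) we have
sum_{k>=1} f(x^k) / k = sum_{k>=1} (1/k) * x^k / (1 - x^k) = sum_{k, m >= 1} x^(k m) / k,
which after exponentiating simplifies to
PE(x/(1 - x)) = prod_{k>=1} 1 / (1 - x^k).
This is the generating function for the partition function p(n), so the coefficient of x^58 is p(58).
Computing p(58) by dynamic programming over parts 1, 2, ..., 58: p(58) = 715220.

715220


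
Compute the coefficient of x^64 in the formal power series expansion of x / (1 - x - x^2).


Let f(x) = sum_{k>=0} a_k x^k. Multiplying f(x) * (1 - x - x^2) = x and matching coefficients gives a_0 = 0, a_1 = 1, and a_k = a_{k-1} + a_{k-2} for k >= 2. These are the Fibonacci numbers F_k.
Iterating from F_0 = 0, F_1 = 1:
F_0=0, F_1=1, F_2=1, F_3=2, F_4=3, F_5=5, F_6=8, F_7=13, F_8=21, F_9=34, ...
F_64 = 10610209857723.

10610209857723


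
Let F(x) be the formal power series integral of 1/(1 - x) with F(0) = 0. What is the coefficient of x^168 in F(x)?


1/(1 - x) = sum_{k>=0} x^k. Integrating termwise and using F(0) = 0 gives
F(x) = sum_{k>=0} x^(k+1) / (k+1) = sum_{m>=1} x^m / m = -ln(1 - x).
So the coefficient of x^168 is 1/168 = 1/168.

1/168


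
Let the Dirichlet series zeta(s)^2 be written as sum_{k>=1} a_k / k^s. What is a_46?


The Dirichlet convolution of the constant function 1 with itself gives (1 * 1)(k) = sum_{d | k} 1 = d(k), the number of positive divisors of k.
Since zeta(s) = sum_{k>=1} 1/k^s, we have zeta(s)^2 = sum_{k>=1} d(k)/k^s, so a_k = d(k).
For k = 46: the divisors are 1, 2, 23, 46.
Count = 4.

4


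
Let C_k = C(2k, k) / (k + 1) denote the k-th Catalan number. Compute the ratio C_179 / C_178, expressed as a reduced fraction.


Using C_k = (2k)! / (k! (k+1)!), the ratio C_{k+1}/C_k simplifies to
C_{k+1}/C_k = [(2k+2)! / ((k+1)! (k+2)!)] * [k! (k+1)! / (2k)!]
 = (2k+2)(2k+1) / ((k+1)(k+2)) = 2(2k+1) / (k+2).
For k = 178: 2(2*178 + 1) / (178 + 2) = 714/180 = 119/30.

119/30


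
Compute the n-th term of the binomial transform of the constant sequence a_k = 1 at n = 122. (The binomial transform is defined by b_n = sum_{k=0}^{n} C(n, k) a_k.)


With a_k = 1 for all k, b_n = sum_{k=0}^{n} C(n, k) = 2^n by the binomial theorem.
For n = 122: 2^122 = 5316911983139663491615228241121378304.

5316911983139663491615228241121378304


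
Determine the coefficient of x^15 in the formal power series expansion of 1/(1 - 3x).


The geometric series identity gives 1/(1 - c x) = sum_{k>=0} c^k x^k, so the coefficient of x^k is c^k.
Here c = 3 and k = 15.
Computing: 3^15 = 14348907

14348907
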